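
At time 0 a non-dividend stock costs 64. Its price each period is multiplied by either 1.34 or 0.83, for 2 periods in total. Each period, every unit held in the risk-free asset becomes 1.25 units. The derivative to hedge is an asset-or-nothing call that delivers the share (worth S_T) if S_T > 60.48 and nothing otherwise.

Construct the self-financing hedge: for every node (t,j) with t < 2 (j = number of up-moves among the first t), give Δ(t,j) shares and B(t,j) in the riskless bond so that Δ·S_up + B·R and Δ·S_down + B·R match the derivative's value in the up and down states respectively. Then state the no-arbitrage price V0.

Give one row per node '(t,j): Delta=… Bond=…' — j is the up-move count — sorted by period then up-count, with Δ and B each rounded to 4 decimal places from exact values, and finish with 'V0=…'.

No-arbitrage ⇒ martingale measure with p* = (R−d)/(u−d) = 0.8235.
Terminal payoffs: V(2,0)=0.0000, V(2,1)=71.1808, V(2,2)=114.9184
  t=1,j=0: stock 53.1200 → up 71.1808 (V=71.1808), down 44.0896 (V=0.0000). Price 46.8956; hedge Δ=2.6275, bond B=-92.6746.
  t=1,j=1: stock 85.7600 → up 114.9184 (V=114.9184), down 71.1808 (V=71.1808). Price 85.7600; hedge Δ=1.0000, bond B=0.0000.
  t=0,j=0: stock 64.0000 → up 85.7600 (V=85.7600), down 53.1200 (V=46.8956). Price 63.1213; hedge Δ=1.1907, bond B=-13.0835.
Each (Δ,B) replicates both successor values, so the strategy is self-financing and V0 is arbitrage-free.

(0,0): Delta=1.1907 Bond=-13.0835
(1,0): Delta=2.6275 Bond=-92.6746
(1,1): Delta=1.0000 Bond=0.0000
V0=63.1213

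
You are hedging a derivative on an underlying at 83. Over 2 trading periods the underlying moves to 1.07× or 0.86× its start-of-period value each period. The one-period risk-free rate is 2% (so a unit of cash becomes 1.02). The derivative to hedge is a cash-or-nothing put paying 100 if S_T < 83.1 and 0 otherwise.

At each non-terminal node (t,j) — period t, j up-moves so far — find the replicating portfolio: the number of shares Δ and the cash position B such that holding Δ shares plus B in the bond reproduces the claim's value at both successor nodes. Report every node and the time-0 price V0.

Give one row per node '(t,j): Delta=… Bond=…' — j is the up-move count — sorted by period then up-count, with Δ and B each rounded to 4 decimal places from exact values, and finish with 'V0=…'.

No-arbitrage ⇒ martingale measure with p* = (R−d)/(u−d) = 0.7619.
Terminal values V(2,·): V(2,0)=100.0000, V(2,1)=100.0000, V(2,2)=0.0000
  t=1,j=0: stock 71.3800 → up 76.3766 (V=100.0000), down 61.3868 (V=100.0000). Price 98.0392; hedge Δ=0.0000, bond B=98.0392.
  t=1,j=1: stock 88.8100 → up 95.0267 (V=0.0000), down 76.3766 (V=100.0000). Price 23.3427; hedge Δ=-5.3619, bond B=499.5331.
  t=0,j=0: stock 83.0000 → up 88.8100 (V=23.3427), down 71.3800 (V=98.0392). Price 40.3211; hedge Δ=-4.2855, bond B=396.0190.
Root portfolio cost Δ·83+B reproduces V0=40.3211.

(0,0): Delta=-4.2855 Bond=396.0190
(1,0): Delta=0.0000 Bond=98.0392
(1,1): Delta=-5.3619 Bond=499.5331
V0=40.3211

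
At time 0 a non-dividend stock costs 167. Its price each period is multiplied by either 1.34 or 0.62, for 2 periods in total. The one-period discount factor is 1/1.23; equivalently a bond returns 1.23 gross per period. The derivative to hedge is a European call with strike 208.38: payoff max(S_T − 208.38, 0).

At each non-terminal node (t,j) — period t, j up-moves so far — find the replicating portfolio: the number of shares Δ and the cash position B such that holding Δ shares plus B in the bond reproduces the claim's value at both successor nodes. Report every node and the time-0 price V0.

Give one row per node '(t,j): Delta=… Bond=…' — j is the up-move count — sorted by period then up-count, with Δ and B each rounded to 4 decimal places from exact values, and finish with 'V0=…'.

(0,0): Delta=0.5241 Bond=-44.1161
(1,0): Delta=0.0000 Bond=0.0000
(1,1): Delta=0.5678 Bond=-64.0479
V0=43.4046

No-arbitrage ⇒ martingale measure with p* = (R−d)/(u−d) = 0.8472.
Terminal values V(2,·): V(2,0)=0.0000, V(2,1)=0.0000, V(2,2)=91.4852
Node (1,0) S=103.5400: V=(p*·0.0000+(1−p*)·0.0000)/1.23=0.0000; Δ=(0.0000−0.0000)/(138.7436−64.1948)=0.0000; B=V−Δ·S=0.0000
Node (1,1) S=223.7800: V=(p*·91.4852+(1−p*)·0.0000)/1.23=63.0149; Δ=(91.4852−0.0000)/(299.8652−138.7436)=0.5678; B=V−Δ·S=-64.0479
Node (0,0) S=167.0000: V=(p*·63.0149+(1−p*)·0.0000)/1.23=43.4046; Δ=(63.0149−0.0000)/(223.7800−103.5400)=0.5241; B=V−Δ·S=-44.1161
Check: Δ(0,0)·S0 + B(0,0) = 43.4046 = V0.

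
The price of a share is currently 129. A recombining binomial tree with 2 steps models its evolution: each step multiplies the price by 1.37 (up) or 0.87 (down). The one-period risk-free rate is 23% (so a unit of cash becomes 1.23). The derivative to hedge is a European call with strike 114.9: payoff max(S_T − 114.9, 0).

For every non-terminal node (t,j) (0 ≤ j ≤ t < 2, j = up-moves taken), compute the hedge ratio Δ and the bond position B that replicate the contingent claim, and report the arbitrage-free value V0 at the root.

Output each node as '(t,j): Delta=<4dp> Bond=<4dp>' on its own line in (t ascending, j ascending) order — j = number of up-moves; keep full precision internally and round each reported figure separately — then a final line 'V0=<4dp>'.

(0,0): Delta=0.9391 Bond=-67.1943
(1,0): Delta=0.6924 Bond=-54.9658
(1,1): Delta=1.0000 Bond=-93.4146
V0=53.9476

Risk-neutral probability p* = (R−d)/(u−d) = (1.23−0.87)/(1.37−0.87) = 0.7200.
Payoff layer (t=2): V(2,0)=0.0000, V(2,1)=38.8551, V(2,2)=127.2201
  t=1,j=0: stock 112.2300 → up 153.7551 (V=38.8551), down 97.6401 (V=0.0000). Price 22.7444; hedge Δ=0.6924, bond B=-54.9658.
  t=1,j=1: stock 176.7300 → up 242.1201 (V=127.2201), down 153.7551 (V=38.8551). Price 83.3154; hedge Δ=1.0000, bond B=-93.4146.
  t=0,j=0: stock 129.0000 → up 176.7300 (V=83.3154), down 112.2300 (V=22.7444). Price 53.9476; hedge Δ=0.9391, bond B=-67.1943.
Check: Δ(0,0)·S0 + B(0,0) = 53.9476 = V0.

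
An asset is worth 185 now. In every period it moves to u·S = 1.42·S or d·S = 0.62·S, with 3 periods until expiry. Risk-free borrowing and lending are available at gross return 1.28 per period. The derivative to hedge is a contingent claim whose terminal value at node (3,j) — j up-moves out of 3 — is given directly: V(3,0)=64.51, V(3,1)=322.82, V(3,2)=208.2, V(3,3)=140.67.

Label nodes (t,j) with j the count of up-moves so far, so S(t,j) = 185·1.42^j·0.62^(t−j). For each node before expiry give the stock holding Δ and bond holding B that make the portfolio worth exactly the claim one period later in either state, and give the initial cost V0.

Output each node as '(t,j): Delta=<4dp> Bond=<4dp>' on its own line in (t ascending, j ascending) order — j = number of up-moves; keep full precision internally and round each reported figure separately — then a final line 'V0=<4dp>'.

Under the risk-neutral measure, an up-move has probability p* = (R−d)/(u−d) = 0.8250 and values discount at R = 1.28.
At expiry t=3: V(3,0)=64.5100, V(3,1)=322.8200, V(3,2)=208.2000, V(3,3)=140.6700
(2,0): S=71.1140. Δ = (V_up−V_dn)/(S_up−S_dn) = (322.8200−64.5100)/(100.9819−44.0907) = 4.5404. V = [p*·322.8200 + (1−p*)·64.5100]/1.28 = 216.8873. B = V − Δ·S = -106.0002.
(2,1): S=162.8740. Δ = (V_up−V_dn)/(S_up−S_dn) = (208.2000−322.8200)/(231.2811−100.9819) = -0.8797. V = [p*·208.2000 + (1−p*)·322.8200]/1.28 = 178.3270. B = V − Δ·S = 321.6020.
(2,2): S=373.0340. Δ = (V_up−V_dn)/(S_up−S_dn) = (140.6700−208.2000)/(529.7083−231.2811) = -0.2263. V = [p*·140.6700 + (1−p*)·208.2000]/1.28 = 119.1311. B = V − Δ·S = 203.5436.
(1,0): S=114.7000. Δ = (V_up−V_dn)/(S_up−S_dn) = (178.3270−216.8873)/(162.8740−71.1140) = -0.4202. V = [p*·178.3270 + (1−p*)·216.8873]/1.28 = 144.5899. B = V − Δ·S = 192.7903.
(1,1): S=262.7000. Δ = (V_up−V_dn)/(S_up−S_dn) = (119.1311−178.3270)/(373.0340−162.8740) = -0.2817. V = [p*·119.1311 + (1−p*)·178.3270]/1.28 = 101.1643. B = V − Δ·S = 175.1592.
(0,0): S=185.0000. Δ = (V_up−V_dn)/(S_up−S_dn) = (101.1643−144.5899)/(262.7000−114.7000) = -0.2934. V = [p*·101.1643 + (1−p*)·144.5899]/1.28 = 84.9717. B = V − Δ·S = 139.2536.
The time-0 hedge costs 84.9717, which is the no-arbitrage price.

(0,0): Delta=-0.2934 Bond=139.2536
(1,0): Delta=-0.4202 Bond=192.7903
(1,1): Delta=-0.2817 Bond=175.1592
(2,0): Delta=4.5404 Bond=-106.0002
(2,1): Delta=-0.8797 Bond=321.6020
(2,2): Delta=-0.2263 Bond=203.5436
V0=84.9717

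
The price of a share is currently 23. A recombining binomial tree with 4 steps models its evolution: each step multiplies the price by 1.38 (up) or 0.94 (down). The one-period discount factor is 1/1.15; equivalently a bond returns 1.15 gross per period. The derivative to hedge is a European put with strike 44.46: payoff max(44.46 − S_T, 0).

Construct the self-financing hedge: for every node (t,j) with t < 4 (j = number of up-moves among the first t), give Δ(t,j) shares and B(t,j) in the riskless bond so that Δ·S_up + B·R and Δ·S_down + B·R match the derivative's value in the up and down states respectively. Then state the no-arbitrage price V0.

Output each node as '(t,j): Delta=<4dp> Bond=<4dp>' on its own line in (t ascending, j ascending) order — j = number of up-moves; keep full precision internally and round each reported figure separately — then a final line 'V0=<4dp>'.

(0,0): Delta=-0.5253 Bond=17.2640
(1,0): Delta=-0.7762 Bond=25.2786
(1,1): Delta=-0.3381 Bond=13.9119
(2,0): Delta=-1.0000 Bond=33.6181
(2,1): Delta=-0.6093 Bond=24.0896
(2,2): Delta=-0.1358 Bond=7.1371
(3,0): Delta=-1.0000 Bond=38.6609
(3,1): Delta=-1.0000 Bond=38.6609
(3,2): Delta=-0.3178 Bond=15.7016
(3,3): Delta=0.0000 Bond=0.0000
V0=5.1821

No-arbitrage ⇒ martingale measure with p* = (R−d)/(u−d) = 0.4773.
Payoff layer (t=4): V(4,0)=26.5028, V(4,1)=18.0973, V(4,2)=5.7573, V(4,3)=0.0000, V(4,4)=0.0000
Node (3,0) S=19.1034: V=(p*·18.0973+(1−p*)·26.5028)/1.15=19.5574; Δ=(18.0973−26.5028)/(26.3627−17.9572)=-1.0000; B=V−Δ·S=38.6609
Node (3,1) S=28.0455: V=(p*·5.7573+(1−p*)·18.0973)/1.15=10.6154; Δ=(5.7573−18.0973)/(38.7027−26.3627)=-1.0000; B=V−Δ·S=38.6609
Node (3,2) S=41.1731: V=(p*·0.0000+(1−p*)·5.7573)/1.15=2.6169; Δ=(0.0000−5.7573)/(56.8189−38.7027)=-0.3178; B=V−Δ·S=15.7016
Node (3,3) S=60.4457: V=(p*·0.0000+(1−p*)·0.0000)/1.15=0.0000; Δ=(0.0000−0.0000)/(83.4150−56.8189)=0.0000; B=V−Δ·S=0.0000
Node (2,0) S=20.3228: V=(p*·10.6154+(1−p*)·19.5574)/1.15=13.2953; Δ=(10.6154−19.5574)/(28.0455−19.1034)=-1.0000; B=V−Δ·S=33.6181
Node (2,1) S=29.8356: V=(p*·2.6169+(1−p*)·10.6154)/1.15=5.9113; Δ=(2.6169−10.6154)/(41.1731−28.0455)=-0.6093; B=V−Δ·S=24.0896
Node (2,2) S=43.8012: V=(p*·0.0000+(1−p*)·2.6169)/1.15=1.1895; Δ=(0.0000−2.6169)/(60.4457−41.1731)=-0.1358; B=V−Δ·S=7.1371
Node (1,0) S=21.6200: V=(p*·5.9113+(1−p*)·13.2953)/1.15=8.4966; Δ=(5.9113−13.2953)/(29.8356−20.3228)=-0.7762; B=V−Δ·S=25.2786
Node (1,1) S=31.7400: V=(p*·1.1895+(1−p*)·5.9113)/1.15=3.1806; Δ=(1.1895−5.9113)/(43.8012−29.8356)=-0.3381; B=V−Δ·S=13.9119
Node (0,0) S=23.0000: V=(p*·3.1806+(1−p*)·8.4966)/1.15=5.1821; Δ=(3.1806−8.4966)/(31.7400−21.6200)=-0.5253; B=V−Δ·S=17.2640
The time-0 hedge costs 5.1821, which is the no-arbitrage price.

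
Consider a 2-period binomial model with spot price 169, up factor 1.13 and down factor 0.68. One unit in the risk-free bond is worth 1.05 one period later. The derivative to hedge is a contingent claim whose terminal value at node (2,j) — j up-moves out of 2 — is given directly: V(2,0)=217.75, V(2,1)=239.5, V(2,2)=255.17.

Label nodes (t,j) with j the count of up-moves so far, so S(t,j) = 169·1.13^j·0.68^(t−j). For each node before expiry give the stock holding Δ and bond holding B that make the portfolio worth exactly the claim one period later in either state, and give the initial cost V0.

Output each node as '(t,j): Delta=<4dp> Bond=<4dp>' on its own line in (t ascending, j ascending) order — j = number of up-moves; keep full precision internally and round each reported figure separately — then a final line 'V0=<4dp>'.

The replicating-portfolio and risk-neutral prices coincide; use p* = (1.05−0.68)/(1.13−0.68) = 0.8222 for the latter.
At expiry t=2: V(2,0)=217.7500, V(2,1)=239.5000, V(2,2)=255.1700
  t=1,j=0: stock 114.9200 → up 129.8596 (V=239.5000), down 78.1456 (V=217.7500). Price 224.4127; hedge Δ=0.4206, bond B=176.0794.
  t=1,j=1: stock 190.9700 → up 215.7961 (V=255.1700), down 129.8596 (V=239.5000). Price 240.3659; hedge Δ=0.1823, bond B=205.5437.
  t=0,j=0: stock 169.0000 → up 190.9700 (V=240.3659), down 114.9200 (V=224.4127). Price 226.2189; hedge Δ=0.2098, bond B=190.7672.
Self-financing check: at every node Δ·S+B equals the discounted successor values.

(0,0): Delta=0.2098 Bond=190.7672
(1,0): Delta=0.4206 Bond=176.0794
(1,1): Delta=0.1823 Bond=205.5437
V0=226.2189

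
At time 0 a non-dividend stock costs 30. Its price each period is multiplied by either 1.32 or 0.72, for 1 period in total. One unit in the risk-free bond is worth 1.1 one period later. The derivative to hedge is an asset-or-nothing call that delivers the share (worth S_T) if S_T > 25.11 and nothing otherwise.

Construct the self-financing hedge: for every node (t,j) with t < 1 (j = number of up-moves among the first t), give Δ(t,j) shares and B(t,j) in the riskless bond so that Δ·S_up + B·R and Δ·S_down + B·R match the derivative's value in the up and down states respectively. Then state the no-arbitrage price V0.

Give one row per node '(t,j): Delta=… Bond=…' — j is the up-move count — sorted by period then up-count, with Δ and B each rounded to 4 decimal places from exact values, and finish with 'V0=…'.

(0,0): Delta=2.2000 Bond=-43.2000
V0=22.8000

Under the risk-neutral measure, an up-move has probability p* = (R−d)/(u−d) = 0.6333 and values discount at R = 1.1.
At expiry t=1: V(1,0)=0.0000, V(1,1)=39.6000
(0,0): S=30.0000. Δ = (V_up−V_dn)/(S_up−S_dn) = (39.6000−0.0000)/(39.6000−21.6000) = 2.2000. V = [p*·39.6000 + (1−p*)·0.0000]/1.1 = 22.8000. B = V − Δ·S = -43.2000.
Each (Δ,B) replicates both successor values, so the strategy is self-financing and V0 is arbitrage-free.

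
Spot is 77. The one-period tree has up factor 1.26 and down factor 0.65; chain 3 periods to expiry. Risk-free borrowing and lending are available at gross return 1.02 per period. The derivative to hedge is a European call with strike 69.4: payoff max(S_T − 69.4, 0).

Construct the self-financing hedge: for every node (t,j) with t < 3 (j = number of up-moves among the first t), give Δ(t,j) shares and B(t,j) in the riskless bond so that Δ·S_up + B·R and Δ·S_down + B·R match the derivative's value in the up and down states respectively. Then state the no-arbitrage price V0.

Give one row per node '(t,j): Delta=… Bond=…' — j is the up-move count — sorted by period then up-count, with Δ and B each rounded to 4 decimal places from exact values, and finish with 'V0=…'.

(0,0): Delta=0.6597 Bond=-28.8814
(1,0): Delta=0.1959 Bond=-6.2492
(1,1): Delta=0.8148 Bond=-44.5140
(2,0): Delta=0.0000 Bond=0.0000
(2,1): Delta=0.2615 Bond=-10.5088
(2,2): Delta=1.0000 Bond=-68.0392
V0=21.9129

Risk-neutral probability p* = (R−d)/(u−d) = (1.02−0.65)/(1.26−0.65) = 0.6066.
Terminal values V(3,·): V(3,0)=0.0000, V(3,1)=0.0000, V(3,2)=10.0594, V(3,3)=84.6290
(2,0): S=32.5325. Δ = (V_up−V_dn)/(S_up−S_dn) = (0.0000−0.0000)/(40.9910−21.1461) = 0.0000. V = [p*·0.0000 + (1−p*)·0.0000]/1.02 = 0.0000. B = V − Δ·S = 0.0000.
(2,1): S=63.0630. Δ = (V_up−V_dn)/(S_up−S_dn) = (10.0594−0.0000)/(79.4594−40.9910) = 0.2615. V = [p*·10.0594 + (1−p*)·0.0000]/1.02 = 5.9820. B = V − Δ·S = -10.5088.
(2,2): S=122.2452. Δ = (V_up−V_dn)/(S_up−S_dn) = (84.6290−10.0594)/(154.0290−79.4594) = 1.0000. V = [p*·84.6290 + (1−p*)·10.0594]/1.02 = 54.2060. B = V − Δ·S = -68.0392.
(1,0): S=50.0500. Δ = (V_up−V_dn)/(S_up−S_dn) = (5.9820−0.0000)/(63.0630−32.5325) = 0.1959. V = [p*·5.9820 + (1−p*)·0.0000]/1.02 = 3.5573. B = V − Δ·S = -6.2492.
(1,1): S=97.0200. Δ = (V_up−V_dn)/(S_up−S_dn) = (54.2060−5.9820)/(122.2452−63.0630) = 0.8148. V = [p*·54.2060 + (1−p*)·5.9820]/1.02 = 34.5418. B = V − Δ·S = -44.5140.
(0,0): S=77.0000. Δ = (V_up−V_dn)/(S_up−S_dn) = (34.5418−3.5573)/(97.0200−50.0500) = 0.6597. V = [p*·34.5418 + (1−p*)·3.5573]/1.02 = 21.9129. B = V − Δ·S = -28.8814.
Self-financing check: at every node Δ·S+B equals the discounted successor values.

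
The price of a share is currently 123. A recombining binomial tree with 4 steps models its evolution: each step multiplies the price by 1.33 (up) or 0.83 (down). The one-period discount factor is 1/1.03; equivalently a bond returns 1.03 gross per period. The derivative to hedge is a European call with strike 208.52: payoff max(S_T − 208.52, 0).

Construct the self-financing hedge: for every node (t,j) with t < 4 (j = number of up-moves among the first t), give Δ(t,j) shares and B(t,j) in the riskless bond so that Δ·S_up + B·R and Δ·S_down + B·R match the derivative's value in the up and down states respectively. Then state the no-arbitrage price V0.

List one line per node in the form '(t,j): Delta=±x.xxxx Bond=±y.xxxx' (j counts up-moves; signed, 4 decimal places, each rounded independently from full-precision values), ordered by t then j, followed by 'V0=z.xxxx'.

Risk-neutral probability p* = (R−d)/(u−d) = (1.03−0.83)/(1.33−0.83) = 0.4000.
Payoff layer (t=4): V(4,0)=0.0000, V(4,1)=0.0000, V(4,2)=0.0000, V(4,3)=31.6607, V(4,4)=176.3479
  t=3,j=0: stock 70.3298 → up 93.5386 (V=0.0000), down 58.3737 (V=0.0000). Price 0.0000; hedge Δ=0.0000, bond B=0.0000.
  t=3,j=1: stock 112.6972 → up 149.8872 (V=0.0000), down 93.5386 (V=0.0000). Price 0.0000; hedge Δ=0.0000, bond B=0.0000.
  t=3,j=2: stock 180.5870 → up 240.1807 (V=31.6607), down 149.8872 (V=0.0000). Price 12.2954; hedge Δ=0.3506, bond B=-51.0260.
  t=3,j=3: stock 289.3744 → up 384.8679 (V=176.3479), down 240.1807 (V=31.6607). Price 86.9277; hedge Δ=1.0000, bond B=-202.4466.
  t=2,j=0: stock 84.7347 → up 112.6972 (V=0.0000), down 70.3298 (V=0.0000). Price 0.0000; hedge Δ=0.0000, bond B=0.0000.
  t=2,j=1: stock 135.7797 → up 180.5870 (V=12.2954), down 112.6972 (V=0.0000). Price 4.7749; hedge Δ=0.1811, bond B=-19.8159.
  t=2,j=2: stock 217.5747 → up 289.3744 (V=86.9277), down 180.5870 (V=12.2954). Price 40.9207; hedge Δ=0.6860, bond B=-108.3439.
  t=1,j=0: stock 102.0900 → up 135.7797 (V=4.7749), down 84.7347 (V=0.0000). Price 1.8543; hedge Δ=0.0935, bond B=-7.6955.
  t=1,j=1: stock 163.5900 → up 217.5747 (V=40.9207), down 135.7797 (V=4.7749). Price 18.6731; hedge Δ=0.4419, bond B=-53.6186.
  t=0,j=0: stock 123.0000 → up 163.5900 (V=18.6731), down 102.0900 (V=1.8543). Price 8.3319; hedge Δ=0.2735, bond B=-25.3056.
Self-financing check: at every node Δ·S+B equals the discounted successor values.

(0,0): Delta=0.2735 Bond=-25.3056
(1,0): Delta=0.0935 Bond=-7.6955
(1,1): Delta=0.4419 Bond=-53.6186
(2,0): Delta=0.0000 Bond=0.0000
(2,1): Delta=0.1811 Bond=-19.8159
(2,2): Delta=0.6860 Bond=-108.3439
(3,0): Delta=0.0000 Bond=0.0000
(3,1): Delta=0.0000 Bond=0.0000
(3,2): Delta=0.3506 Bond=-51.0260
(3,3): Delta=1.0000 Bond=-202.4466
V0=8.3319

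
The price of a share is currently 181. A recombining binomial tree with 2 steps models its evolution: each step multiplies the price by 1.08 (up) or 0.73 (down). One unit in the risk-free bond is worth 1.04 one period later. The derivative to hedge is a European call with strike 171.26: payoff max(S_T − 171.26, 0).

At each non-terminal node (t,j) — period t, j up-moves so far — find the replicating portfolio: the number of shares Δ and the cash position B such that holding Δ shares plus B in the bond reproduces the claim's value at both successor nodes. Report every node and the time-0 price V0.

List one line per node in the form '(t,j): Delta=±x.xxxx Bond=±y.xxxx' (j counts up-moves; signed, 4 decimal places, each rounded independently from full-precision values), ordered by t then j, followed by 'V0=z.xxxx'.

Risk-neutral probability p* = (R−d)/(u−d) = (1.04−0.73)/(1.08−0.73) = 0.8857.
Terminal values V(2,·): V(2,0)=0.0000, V(2,1)=0.0000, V(2,2)=39.8584
(1,0): S=132.1300. Δ = (V_up−V_dn)/(S_up−S_dn) = (0.0000−0.0000)/(142.7004−96.4549) = 0.0000. V = [p*·0.0000 + (1−p*)·0.0000]/1.04 = 0.0000. B = V − Δ·S = 0.0000.
(1,1): S=195.4800. Δ = (V_up−V_dn)/(S_up−S_dn) = (39.8584−0.0000)/(211.1184−142.7004) = 0.5826. V = [p*·39.8584 + (1−p*)·0.0000]/1.04 = 33.9453. B = V − Δ·S = -79.9358.
(0,0): S=181.0000. Δ = (V_up−V_dn)/(S_up−S_dn) = (33.9453−0.0000)/(195.4800−132.1300) = 0.5358. V = [p*·33.9453 + (1−p*)·0.0000]/1.04 = 28.9095. B = V − Δ·S = -68.0772.
Each (Δ,B) replicates both successor values, so the strategy is self-financing and V0 is arbitrage-free.

(0,0): Delta=0.5358 Bond=-68.0772
(1,0): Delta=0.0000 Bond=0.0000
(1,1): Delta=0.5826 Bond=-79.9358
V0=28.9095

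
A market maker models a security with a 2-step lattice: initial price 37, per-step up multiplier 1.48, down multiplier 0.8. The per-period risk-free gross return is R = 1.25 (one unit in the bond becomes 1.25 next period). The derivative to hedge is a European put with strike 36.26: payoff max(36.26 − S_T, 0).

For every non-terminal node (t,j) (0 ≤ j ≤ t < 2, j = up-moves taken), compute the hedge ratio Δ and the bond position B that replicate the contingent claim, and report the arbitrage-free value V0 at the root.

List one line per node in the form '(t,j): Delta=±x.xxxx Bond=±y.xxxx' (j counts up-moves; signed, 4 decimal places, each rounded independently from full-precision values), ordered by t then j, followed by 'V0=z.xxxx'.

(0,0): Delta=-0.1353 Bond=5.9270
(1,0): Delta=-0.6250 Bond=21.9040
(1,1): Delta=0.0000 Bond=0.0000
V0=0.9211

Under the risk-neutral measure, an up-move has probability p* = (R−d)/(u−d) = 0.6618 and values discount at R = 1.25.
At expiry t=2: V(2,0)=12.5800, V(2,1)=0.0000, V(2,2)=0.0000
Node (1,0) S=29.6000: V=(p*·0.0000+(1−p*)·12.5800)/1.25=3.4040; Δ=(0.0000−12.5800)/(43.8080−23.6800)=-0.6250; B=V−Δ·S=21.9040
Node (1,1) S=54.7600: V=(p*·0.0000+(1−p*)·0.0000)/1.25=0.0000; Δ=(0.0000−0.0000)/(81.0448−43.8080)=0.0000; B=V−Δ·S=0.0000
Node (0,0) S=37.0000: V=(p*·0.0000+(1−p*)·3.4040)/1.25=0.9211; Δ=(0.0000−3.4040)/(54.7600−29.6000)=-0.1353; B=V−Δ·S=5.9270
The time-0 hedge costs 0.9211, which is the no-arbitrage price.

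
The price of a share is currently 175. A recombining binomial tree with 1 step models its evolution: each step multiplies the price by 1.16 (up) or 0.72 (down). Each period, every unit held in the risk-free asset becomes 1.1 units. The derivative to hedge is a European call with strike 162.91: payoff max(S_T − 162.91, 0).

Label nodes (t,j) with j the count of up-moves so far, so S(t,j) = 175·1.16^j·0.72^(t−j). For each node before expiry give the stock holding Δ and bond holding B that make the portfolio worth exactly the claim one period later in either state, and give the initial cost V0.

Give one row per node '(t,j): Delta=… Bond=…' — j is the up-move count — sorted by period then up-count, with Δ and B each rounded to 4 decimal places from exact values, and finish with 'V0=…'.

(0,0): Delta=0.5206 Bond=-59.6380
V0=31.4756

Under the risk-neutral measure, an up-move has probability p* = (R−d)/(u−d) = 0.8636 and values discount at R = 1.1.
Payoff layer (t=1): V(1,0)=0.0000, V(1,1)=40.0900
(0,0): S=175.0000. Δ = (V_up−V_dn)/(S_up−S_dn) = (40.0900−0.0000)/(203.0000−126.0000) = 0.5206. V = [p*·40.0900 + (1−p*)·0.0000]/1.1 = 31.4756. B = V − Δ·S = -59.6380.
Each (Δ,B) replicates both successor values, so the strategy is self-financing and V0 is arbitrage-free.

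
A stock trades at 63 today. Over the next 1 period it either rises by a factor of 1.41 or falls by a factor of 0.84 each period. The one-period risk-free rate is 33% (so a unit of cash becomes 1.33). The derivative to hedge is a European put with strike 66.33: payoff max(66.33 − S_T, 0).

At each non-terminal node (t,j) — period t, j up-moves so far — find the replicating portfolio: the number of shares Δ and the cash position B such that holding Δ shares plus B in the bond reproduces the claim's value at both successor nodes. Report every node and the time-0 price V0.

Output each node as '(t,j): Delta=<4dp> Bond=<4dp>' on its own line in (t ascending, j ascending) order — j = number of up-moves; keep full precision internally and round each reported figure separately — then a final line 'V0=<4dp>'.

(0,0): Delta=-0.3734 Bond=24.9414
V0=1.4151

Since d<R<u, set p* = (R−d)/(u−d) = 0.8596; price each node as the discounted p*-expectation of its children.
At expiry t=1: V(1,0)=13.4100, V(1,1)=0.0000
Node (0,0) S=63.0000: V=(p*·0.0000+(1−p*)·13.4100)/1.33=1.4151; Δ=(0.0000−13.4100)/(88.8300−52.9200)=-0.3734; B=V−Δ·S=24.9414
Each (Δ,B) replicates both successor values, so the strategy is self-financing and V0 is arbitrage-free.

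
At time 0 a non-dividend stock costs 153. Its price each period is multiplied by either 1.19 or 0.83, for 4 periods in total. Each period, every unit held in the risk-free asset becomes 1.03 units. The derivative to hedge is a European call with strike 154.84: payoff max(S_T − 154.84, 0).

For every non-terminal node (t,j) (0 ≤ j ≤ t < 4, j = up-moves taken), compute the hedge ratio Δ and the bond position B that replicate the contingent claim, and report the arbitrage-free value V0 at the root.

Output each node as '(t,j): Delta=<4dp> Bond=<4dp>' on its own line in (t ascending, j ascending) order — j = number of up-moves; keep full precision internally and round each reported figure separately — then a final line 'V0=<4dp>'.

Since d<R<u, set p* = (R−d)/(u−d) = 0.5556; price each node as the discounted p*-expectation of its children.
At expiry t=4: V(4,0)=0.0000, V(4,1)=0.0000, V(4,2)=0.0000, V(4,3)=59.1583, V(4,4)=151.9769
  t=3,j=0: stock 87.4834 → up 104.1053 (V=0.0000), down 72.6112 (V=0.0000). Price 0.0000; hedge Δ=0.0000, bond B=0.0000.
  t=3,j=1: stock 125.4280 → up 149.2593 (V=0.0000), down 104.1053 (V=0.0000). Price 0.0000; hedge Δ=0.0000, bond B=0.0000.
  t=3,j=2: stock 179.8305 → up 213.9983 (V=59.1583), down 149.2593 (V=0.0000). Price 31.9085; hedge Δ=0.9138, bond B=-132.4202.
  t=3,j=3: stock 257.8293 → up 306.8169 (V=151.9769), down 213.9983 (V=59.1583). Price 107.4992; hedge Δ=1.0000, bond B=-150.3301.
  t=2,j=0: stock 105.4017 → up 125.4280 (V=0.0000), down 87.4834 (V=0.0000). Price 0.0000; hedge Δ=0.0000, bond B=0.0000.
  t=2,j=1: stock 151.1181 → up 179.8305 (V=31.9085), down 125.4280 (V=0.0000). Price 17.2106; hedge Δ=0.5865, bond B=-71.4241.
  t=2,j=2: stock 216.6633 → up 257.8293 (V=107.4992), down 179.8305 (V=31.9085). Price 71.7508; hedge Δ=0.9691, bond B=-138.2235.
  t=1,j=0: stock 126.9900 → up 151.1181 (V=17.2106), down 105.4017 (V=0.0000). Price 9.2830; hedge Δ=0.3765, bond B=-38.5243.
  t=1,j=1: stock 182.0700 → up 216.6633 (V=71.7508), down 151.1181 (V=17.2106). Price 46.1269; hedge Δ=0.8321, bond B=-105.3736.
  t=0,j=0: stock 153.0000 → up 182.0700 (V=46.1269), down 126.9900 (V=9.2830). Price 28.8853; hedge Δ=0.6689, bond B=-73.4591.
Root portfolio cost Δ·153+B reproduces V0=28.8853.

(0,0): Delta=0.6689 Bond=-73.4591
(1,0): Delta=0.3765 Bond=-38.5243
(1,1): Delta=0.8321 Bond=-105.3736
(2,0): Delta=0.0000 Bond=0.0000
(2,1): Delta=0.5865 Bond=-71.4241
(2,2): Delta=0.9691 Bond=-138.2235
(3,0): Delta=0.0000 Bond=0.0000
(3,1): Delta=0.0000 Bond=0.0000
(3,2): Delta=0.9138 Bond=-132.4202
(3,3): Delta=1.0000 Bond=-150.3301
V0=28.8853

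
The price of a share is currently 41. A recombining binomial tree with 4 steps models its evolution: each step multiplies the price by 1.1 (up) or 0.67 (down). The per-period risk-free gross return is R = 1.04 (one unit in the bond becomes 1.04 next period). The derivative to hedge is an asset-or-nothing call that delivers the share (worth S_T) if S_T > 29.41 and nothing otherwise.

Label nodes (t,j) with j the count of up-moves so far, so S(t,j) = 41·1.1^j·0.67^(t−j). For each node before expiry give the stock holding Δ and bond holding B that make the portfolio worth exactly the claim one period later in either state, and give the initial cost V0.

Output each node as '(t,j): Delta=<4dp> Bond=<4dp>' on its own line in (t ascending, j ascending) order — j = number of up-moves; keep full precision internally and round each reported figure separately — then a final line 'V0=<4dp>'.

Since d<R<u, set p* = (R−d)/(u−d) = 0.8605; price each node as the discounted p*-expectation of its children.
Payoff layer (t=4): V(4,0)=0.0000, V(4,1)=0.0000, V(4,2)=0.0000, V(4,3)=36.5626, V(4,4)=60.0281
Node (3,0) S=12.3313: V=(p*·0.0000+(1−p*)·0.0000)/1.04=0.0000; Δ=(0.0000−0.0000)/(13.5644−8.2620)=0.0000; B=V−Δ·S=0.0000
Node (3,1) S=20.2454: V=(p*·0.0000+(1−p*)·0.0000)/1.04=0.0000; Δ=(0.0000−0.0000)/(22.2699−13.5644)=0.0000; B=V−Δ·S=0.0000
Node (3,2) S=33.2387: V=(p*·36.5626+(1−p*)·0.0000)/1.04=30.2508; Δ=(36.5626−0.0000)/(36.5626−22.2699)=2.5581; B=V−Δ·S=-54.7784
Node (3,3) S=54.5710: V=(p*·60.0281+(1−p*)·36.5626)/1.04=54.5710; Δ=(60.0281−36.5626)/(60.0281−36.5626)=1.0000; B=V−Δ·S=0.0000
Node (2,0) S=18.4049: V=(p*·0.0000+(1−p*)·0.0000)/1.04=0.0000; Δ=(0.0000−0.0000)/(20.2454−12.3313)=0.0000; B=V−Δ·S=0.0000
Node (2,1) S=30.2170: V=(p*·30.2508+(1−p*)·0.0000)/1.04=25.0286; Δ=(30.2508−0.0000)/(33.2387−20.2454)=2.3282; B=V−Δ·S=-45.3221
Node (2,2) S=49.6100: V=(p*·54.5710+(1−p*)·30.2508)/1.04=49.2091; Δ=(54.5710−30.2508)/(54.5710−33.2387)=1.1401; B=V−Δ·S=-7.3495
Node (1,0) S=27.4700: V=(p*·25.0286+(1−p*)·0.0000)/1.04=20.7079; Δ=(25.0286−0.0000)/(30.2170−18.4049)=2.1189; B=V−Δ·S=-37.4981
Node (1,1) S=45.1000: V=(p*·49.2091+(1−p*)·25.0286)/1.04=44.0722; Δ=(49.2091−25.0286)/(49.6100−30.2170)=1.2469; B=V−Δ·S=-12.1616
Node (0,0) S=41.0000: V=(p*·44.0722+(1−p*)·20.7079)/1.04=39.2424; Δ=(44.0722−20.7079)/(45.1000−27.4700)=1.3253; B=V−Δ·S=-15.0932
Check: Δ(0,0)·S0 + B(0,0) = 39.2424 = V0.

(0,0): Delta=1.3253 Bond=-15.0932
(1,0): Delta=2.1189 Bond=-37.4981
(1,1): Delta=1.2469 Bond=-12.1616
(2,0): Delta=0.0000 Bond=0.0000
(2,1): Delta=2.3282 Bond=-45.3221
(2,2): Delta=1.1401 Bond=-7.3495
(3,0): Delta=0.0000 Bond=0.0000
(3,1): Delta=0.0000 Bond=0.0000
(3,2): Delta=2.5581 Bond=-54.7784
(3,3): Delta=1.0000 Bond=0.0000
V0=39.2424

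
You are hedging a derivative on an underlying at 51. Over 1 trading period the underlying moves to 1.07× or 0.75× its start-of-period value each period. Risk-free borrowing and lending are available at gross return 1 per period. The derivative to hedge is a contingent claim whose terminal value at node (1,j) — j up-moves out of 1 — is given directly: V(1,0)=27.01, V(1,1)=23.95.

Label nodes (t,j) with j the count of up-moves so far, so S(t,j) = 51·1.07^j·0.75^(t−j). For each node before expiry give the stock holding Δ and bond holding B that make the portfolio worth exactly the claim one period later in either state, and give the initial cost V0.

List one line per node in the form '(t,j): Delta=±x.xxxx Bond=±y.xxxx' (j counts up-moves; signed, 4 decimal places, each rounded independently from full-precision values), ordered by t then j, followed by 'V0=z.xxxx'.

(0,0): Delta=-0.1875 Bond=34.1819
V0=24.6194

Risk-neutral probability p* = (R−d)/(u−d) = (1−0.75)/(1.07−0.75) = 0.7812.
At expiry t=1: V(1,0)=27.0100, V(1,1)=23.9500
(0,0): S=51.0000. Δ = (V_up−V_dn)/(S_up−S_dn) = (23.9500−27.0100)/(54.5700−38.2500) = -0.1875. V = [p*·23.9500 + (1−p*)·27.0100]/1 = 24.6194. B = V − Δ·S = 34.1819.
Check: Δ(0,0)·S0 + B(0,0) = 24.6194 = V0.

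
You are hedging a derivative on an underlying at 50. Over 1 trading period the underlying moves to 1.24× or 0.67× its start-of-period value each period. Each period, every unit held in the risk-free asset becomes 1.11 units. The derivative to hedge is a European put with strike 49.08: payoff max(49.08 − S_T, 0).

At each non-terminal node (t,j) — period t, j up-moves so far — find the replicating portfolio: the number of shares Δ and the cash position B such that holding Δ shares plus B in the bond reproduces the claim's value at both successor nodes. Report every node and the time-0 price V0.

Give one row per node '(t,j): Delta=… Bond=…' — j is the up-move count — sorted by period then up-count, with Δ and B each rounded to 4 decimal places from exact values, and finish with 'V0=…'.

The replicating-portfolio and risk-neutral prices coincide; use p* = (1.11−0.67)/(1.24−0.67) = 0.7719 for the latter.
At expiry t=1: V(1,0)=15.5800, V(1,1)=0.0000
(0,0): S=50.0000. Δ = (V_up−V_dn)/(S_up−S_dn) = (0.0000−15.5800)/(62.0000−33.5000) = -0.5467. V = [p*·0.0000 + (1−p*)·15.5800]/1.11 = 3.2012. B = V − Δ·S = 30.5345.
Self-financing check: at every node Δ·S+B equals the discounted successor values.

(0,0): Delta=-0.5467 Bond=30.5345
V0=3.2012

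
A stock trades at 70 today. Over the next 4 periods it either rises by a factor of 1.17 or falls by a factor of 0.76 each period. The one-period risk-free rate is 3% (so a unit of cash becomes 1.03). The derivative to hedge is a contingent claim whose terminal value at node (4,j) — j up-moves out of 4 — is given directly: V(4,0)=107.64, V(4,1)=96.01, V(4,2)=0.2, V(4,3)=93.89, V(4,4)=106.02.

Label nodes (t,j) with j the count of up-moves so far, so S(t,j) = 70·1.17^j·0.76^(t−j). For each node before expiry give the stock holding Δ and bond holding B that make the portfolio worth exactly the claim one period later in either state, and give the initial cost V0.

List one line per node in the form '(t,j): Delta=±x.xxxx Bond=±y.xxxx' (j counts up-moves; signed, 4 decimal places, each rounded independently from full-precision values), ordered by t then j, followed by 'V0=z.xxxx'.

(0,0): Delta=0.7191 Bond=10.2167
(1,0): Delta=-0.1648 Bond=57.5500
(1,1): Delta=1.0169 Bond=-13.8611
(2,0): Delta=-3.9278 Bond=211.4223
(2,1): Delta=1.1026 Bond=-19.6139
(2,2): Delta=0.9880 Bond=-11.5096
(3,0): Delta=-0.9231 Bond=125.4350
(3,1): Delta=-4.9399 Bond=265.6398
(3,2): Delta=3.1378 Bond=-168.4168
(3,3): Delta=0.2639 Bond=69.3254
V0=60.5558

The replicating-portfolio and risk-neutral prices coincide; use p* = (1.03−0.76)/(1.17−0.76) = 0.6585 for the latter.
Payoff layer (t=4): V(4,0)=107.6400, V(4,1)=96.0100, V(4,2)=0.2000, V(4,3)=93.8900, V(4,4)=106.0200
Node (3,0) S=30.7283: V=(p*·96.0100+(1−p*)·107.6400)/1.03=97.0691; Δ=(96.0100−107.6400)/(35.9521−23.3535)=-0.9231; B=V−Δ·S=125.4350
Node (3,1) S=47.3054: V=(p*·0.2000+(1−p*)·96.0100)/1.03=31.9569; Δ=(0.2000−96.0100)/(55.3474−35.9521)=-4.9399; B=V−Δ·S=265.6398
Node (3,2) S=72.8255: V=(p*·93.8900+(1−p*)·0.2000)/1.03=60.0954; Δ=(93.8900−0.2000)/(85.2058−55.3474)=3.1378; B=V−Δ·S=-168.4168
Node (3,3) S=112.1129: V=(p*·106.0200+(1−p*)·93.8900)/1.03=98.9107; Δ=(106.0200−93.8900)/(131.1721−85.2058)=0.2639; B=V−Δ·S=69.3254
Node (2,0) S=40.4320: V=(p*·31.9569+(1−p*)·97.0691)/1.03=52.6120; Δ=(31.9569−97.0691)/(47.3054−30.7283)=-3.9278; B=V−Δ·S=211.4223
Node (2,1) S=62.2440: V=(p*·60.0954+(1−p*)·31.9569)/1.03=49.0167; Δ=(60.0954−31.9569)/(72.8255−47.3054)=1.1026; B=V−Δ·S=-19.6139
Node (2,2) S=95.8230: V=(p*·98.9107+(1−p*)·60.0954)/1.03=83.1619; Δ=(98.9107−60.0954)/(112.1129−72.8255)=0.9880; B=V−Δ·S=-11.5096
Node (1,0) S=53.2000: V=(p*·49.0167+(1−p*)·52.6120)/1.03=48.7809; Δ=(49.0167−52.6120)/(62.2440−40.4320)=-0.1648; B=V−Δ·S=57.5500
Node (1,1) S=81.9000: V=(p*·83.1619+(1−p*)·49.0167)/1.03=69.4199; Δ=(83.1619−49.0167)/(95.8230−62.2440)=1.0169; B=V−Δ·S=-13.8611
Node (0,0) S=70.0000: V=(p*·69.4199+(1−p*)·48.7809)/1.03=60.5558; Δ=(69.4199−48.7809)/(81.9000−53.2000)=0.7191; B=V−Δ·S=10.2167
Check: Δ(0,0)·S0 + B(0,0) = 60.5558 = V0.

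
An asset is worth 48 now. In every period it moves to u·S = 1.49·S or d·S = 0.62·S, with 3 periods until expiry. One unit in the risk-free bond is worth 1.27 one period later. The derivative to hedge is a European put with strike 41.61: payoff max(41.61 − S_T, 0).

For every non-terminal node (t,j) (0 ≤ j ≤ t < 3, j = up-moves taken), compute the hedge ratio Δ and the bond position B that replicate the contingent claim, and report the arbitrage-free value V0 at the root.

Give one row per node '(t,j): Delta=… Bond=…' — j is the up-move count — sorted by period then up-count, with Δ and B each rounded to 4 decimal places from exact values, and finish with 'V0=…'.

No-arbitrage ⇒ martingale measure with p* = (R−d)/(u−d) = 0.7471.
At expiry t=3: V(3,0)=30.1703, V(3,1)=14.1177, V(3,2)=0.0000, V(3,3)=0.0000
Node (2,0) S=18.4512: V=(p*·14.1177+(1−p*)·30.1703)/1.27=14.3126; Δ=(14.1177−30.1703)/(27.4923−11.4397)=-1.0000; B=V−Δ·S=32.7638
Node (2,1) S=44.3424: V=(p*·0.0000+(1−p*)·14.1177)/1.27=2.8110; Δ=(0.0000−14.1177)/(66.0702−27.4923)=-0.3660; B=V−Δ·S=19.0383
Node (2,2) S=106.5648: V=(p*·0.0000+(1−p*)·0.0000)/1.27=0.0000; Δ=(0.0000−0.0000)/(158.7816−66.0702)=0.0000; B=V−Δ·S=0.0000
Node (1,0) S=29.7600: V=(p*·2.8110+(1−p*)·14.3126)/1.27=4.5035; Δ=(2.8110−14.3126)/(44.3424−18.4512)=-0.4442; B=V−Δ·S=17.7237
Node (1,1) S=71.5200: V=(p*·0.0000+(1−p*)·2.8110)/1.27=0.5597; Δ=(0.0000−2.8110)/(106.5648−44.3424)=-0.0452; B=V−Δ·S=3.7908
Node (0,0) S=48.0000: V=(p*·0.5597+(1−p*)·4.5035)/1.27=1.2260; Δ=(0.5597−4.5035)/(71.5200−29.7600)=-0.0944; B=V−Δ·S=5.7591
Check: Δ(0,0)·S0 + B(0,0) = 1.2260 = V0.

(0,0): Delta=-0.0944 Bond=5.7591
(1,0): Delta=-0.4442 Bond=17.7237
(1,1): Delta=-0.0452 Bond=3.7908
(2,0): Delta=-1.0000 Bond=32.7638
(2,1): Delta=-0.3660 Bond=19.0383
(2,2): Delta=0.0000 Bond=0.0000
V0=1.2260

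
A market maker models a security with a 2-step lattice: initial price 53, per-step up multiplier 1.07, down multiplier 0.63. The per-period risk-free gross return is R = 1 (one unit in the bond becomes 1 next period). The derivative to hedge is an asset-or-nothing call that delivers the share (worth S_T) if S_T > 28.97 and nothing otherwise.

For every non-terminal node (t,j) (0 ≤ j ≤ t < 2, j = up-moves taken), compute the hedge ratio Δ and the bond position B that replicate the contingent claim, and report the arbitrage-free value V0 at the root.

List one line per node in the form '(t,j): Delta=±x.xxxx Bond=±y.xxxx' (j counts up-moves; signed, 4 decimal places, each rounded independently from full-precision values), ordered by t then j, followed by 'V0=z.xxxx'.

The replicating-portfolio and risk-neutral prices coincide; use p* = (1−0.63)/(1.07−0.63) = 0.8409 for the latter.
Terminal payoffs: V(2,0)=0.0000, V(2,1)=35.7273, V(2,2)=60.6797
Node (1,0) S=33.3900: V=(p*·35.7273+(1−p*)·0.0000)/1=30.0434; Δ=(35.7273−0.0000)/(35.7273−21.0357)=2.4318; B=V−Δ·S=-51.1550
Node (1,1) S=56.7100: V=(p*·60.6797+(1−p*)·35.7273)/1=56.7100; Δ=(60.6797−35.7273)/(60.6797−35.7273)=1.0000; B=V−Δ·S=0.0000
Node (0,0) S=53.0000: V=(p*·56.7100+(1−p*)·30.0434)/1=52.4676; Δ=(56.7100−30.0434)/(56.7100−33.3900)=1.1435; B=V−Δ·S=-8.1383
Root portfolio cost Δ·53+B reproduces V0=52.4676.

(0,0): Delta=1.1435 Bond=-8.1383
(1,0): Delta=2.4318 Bond=-51.1550
(1,1): Delta=1.0000 Bond=0.0000
V0=52.4676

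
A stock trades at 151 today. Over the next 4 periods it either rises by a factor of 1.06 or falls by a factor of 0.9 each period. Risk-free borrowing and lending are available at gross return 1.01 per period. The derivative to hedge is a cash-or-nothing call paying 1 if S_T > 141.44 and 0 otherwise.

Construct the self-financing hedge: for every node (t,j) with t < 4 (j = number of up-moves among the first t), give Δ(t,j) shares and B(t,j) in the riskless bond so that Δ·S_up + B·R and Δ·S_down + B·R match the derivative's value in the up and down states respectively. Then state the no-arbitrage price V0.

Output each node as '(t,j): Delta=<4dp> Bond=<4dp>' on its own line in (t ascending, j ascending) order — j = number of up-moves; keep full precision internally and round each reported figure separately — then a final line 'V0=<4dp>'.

(0,0): Delta=0.0178 Bond=-2.0830
(1,0): Delta=0.0213 Bond=-2.5805
(1,1): Delta=0.0164 Bond=-1.8872
(2,0): Delta=0.0000 Bond=0.0000
(2,1): Delta=0.0295 Bond=-3.7910
(2,2): Delta=0.0114 Bond=-1.0492
(3,0): Delta=0.0000 Bond=0.0000
(3,1): Delta=0.0000 Bond=0.0000
(3,2): Delta=0.0409 Bond=-5.5693
(3,3): Delta=0.0000 Bond=0.9901
V0=0.6050

No-arbitrage ⇒ martingale measure with p* = (R−d)/(u−d) = 0.6875.
Payoff layer (t=4): V(4,0)=0.0000, V(4,1)=0.0000, V(4,2)=0.0000, V(4,3)=1.0000, V(4,4)=1.0000
Node (3,0) S=110.0790: V=(p*·0.0000+(1−p*)·0.0000)/1.01=0.0000; Δ=(0.0000−0.0000)/(116.6837−99.0711)=0.0000; B=V−Δ·S=0.0000
Node (3,1) S=129.6486: V=(p*·0.0000+(1−p*)·0.0000)/1.01=0.0000; Δ=(0.0000−0.0000)/(137.4275−116.6837)=0.0000; B=V−Δ·S=0.0000
Node (3,2) S=152.6972: V=(p*·1.0000+(1−p*)·0.0000)/1.01=0.6807; Δ=(1.0000−0.0000)/(161.8591−137.4275)=0.0409; B=V−Δ·S=-5.5693
Node (3,3) S=179.8434: V=(p*·1.0000+(1−p*)·1.0000)/1.01=0.9901; Δ=(1.0000−1.0000)/(190.6340−161.8591)=0.0000; B=V−Δ·S=0.9901
Node (2,0) S=122.3100: V=(p*·0.0000+(1−p*)·0.0000)/1.01=0.0000; Δ=(0.0000−0.0000)/(129.6486−110.0790)=0.0000; B=V−Δ·S=0.0000
Node (2,1) S=144.0540: V=(p*·0.6807+(1−p*)·0.0000)/1.01=0.4633; Δ=(0.6807−0.0000)/(152.6972−129.6486)=0.0295; B=V−Δ·S=-3.7910
Node (2,2) S=169.6636: V=(p*·0.9901+(1−p*)·0.6807)/1.01=0.8846; Δ=(0.9901−0.6807)/(179.8434−152.6972)=0.0114; B=V−Δ·S=-1.0492
Node (1,0) S=135.9000: V=(p*·0.4633+(1−p*)·0.0000)/1.01=0.3154; Δ=(0.4633−0.0000)/(144.0540−122.3100)=0.0213; B=V−Δ·S=-2.5805
Node (1,1) S=160.0600: V=(p*·0.8846+(1−p*)·0.4633)/1.01=0.7455; Δ=(0.8846−0.4633)/(169.6636−144.0540)=0.0164; B=V−Δ·S=-1.8872
Node (0,0) S=151.0000: V=(p*·0.7455+(1−p*)·0.3154)/1.01=0.6050; Δ=(0.7455−0.3154)/(160.0600−135.9000)=0.0178; B=V−Δ·S=-2.0830
Each (Δ,B) replicates both successor values, so the strategy is self-financing and V0 is arbitrage-free.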